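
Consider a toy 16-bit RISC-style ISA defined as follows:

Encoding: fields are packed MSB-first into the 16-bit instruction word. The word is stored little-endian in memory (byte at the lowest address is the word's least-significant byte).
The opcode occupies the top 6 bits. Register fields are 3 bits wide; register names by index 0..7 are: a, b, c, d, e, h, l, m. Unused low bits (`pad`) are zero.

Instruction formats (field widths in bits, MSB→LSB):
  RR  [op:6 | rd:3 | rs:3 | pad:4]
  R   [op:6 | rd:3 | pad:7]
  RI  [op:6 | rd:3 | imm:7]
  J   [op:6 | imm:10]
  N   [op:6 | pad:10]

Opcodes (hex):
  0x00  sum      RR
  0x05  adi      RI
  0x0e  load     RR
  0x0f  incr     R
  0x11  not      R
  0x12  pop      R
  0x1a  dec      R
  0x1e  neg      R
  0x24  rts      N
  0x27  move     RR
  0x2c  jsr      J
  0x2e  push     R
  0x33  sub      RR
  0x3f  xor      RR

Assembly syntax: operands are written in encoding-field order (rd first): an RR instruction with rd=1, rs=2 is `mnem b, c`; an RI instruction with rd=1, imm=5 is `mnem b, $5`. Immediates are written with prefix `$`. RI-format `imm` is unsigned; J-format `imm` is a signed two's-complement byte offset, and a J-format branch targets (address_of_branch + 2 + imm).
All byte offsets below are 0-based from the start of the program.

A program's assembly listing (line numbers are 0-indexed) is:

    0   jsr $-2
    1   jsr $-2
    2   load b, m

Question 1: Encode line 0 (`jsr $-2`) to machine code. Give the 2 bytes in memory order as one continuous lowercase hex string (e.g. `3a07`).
line 0 (jsr): pack op=0x2c:6|imm=-2:10 = 0xb3fe; little→ fe b3

feb3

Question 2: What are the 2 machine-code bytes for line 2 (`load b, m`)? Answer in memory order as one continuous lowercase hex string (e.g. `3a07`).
f038

2. load fields op=0xe:6|rd=1:3|rs=7:3|pad=0:4 → word 38f0h → f0 38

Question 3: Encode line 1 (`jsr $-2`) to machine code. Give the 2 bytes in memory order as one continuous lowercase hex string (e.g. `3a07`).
feb3

1. jsr fields op=0x2c:6|imm=-2:10 → word b3feh → fe b3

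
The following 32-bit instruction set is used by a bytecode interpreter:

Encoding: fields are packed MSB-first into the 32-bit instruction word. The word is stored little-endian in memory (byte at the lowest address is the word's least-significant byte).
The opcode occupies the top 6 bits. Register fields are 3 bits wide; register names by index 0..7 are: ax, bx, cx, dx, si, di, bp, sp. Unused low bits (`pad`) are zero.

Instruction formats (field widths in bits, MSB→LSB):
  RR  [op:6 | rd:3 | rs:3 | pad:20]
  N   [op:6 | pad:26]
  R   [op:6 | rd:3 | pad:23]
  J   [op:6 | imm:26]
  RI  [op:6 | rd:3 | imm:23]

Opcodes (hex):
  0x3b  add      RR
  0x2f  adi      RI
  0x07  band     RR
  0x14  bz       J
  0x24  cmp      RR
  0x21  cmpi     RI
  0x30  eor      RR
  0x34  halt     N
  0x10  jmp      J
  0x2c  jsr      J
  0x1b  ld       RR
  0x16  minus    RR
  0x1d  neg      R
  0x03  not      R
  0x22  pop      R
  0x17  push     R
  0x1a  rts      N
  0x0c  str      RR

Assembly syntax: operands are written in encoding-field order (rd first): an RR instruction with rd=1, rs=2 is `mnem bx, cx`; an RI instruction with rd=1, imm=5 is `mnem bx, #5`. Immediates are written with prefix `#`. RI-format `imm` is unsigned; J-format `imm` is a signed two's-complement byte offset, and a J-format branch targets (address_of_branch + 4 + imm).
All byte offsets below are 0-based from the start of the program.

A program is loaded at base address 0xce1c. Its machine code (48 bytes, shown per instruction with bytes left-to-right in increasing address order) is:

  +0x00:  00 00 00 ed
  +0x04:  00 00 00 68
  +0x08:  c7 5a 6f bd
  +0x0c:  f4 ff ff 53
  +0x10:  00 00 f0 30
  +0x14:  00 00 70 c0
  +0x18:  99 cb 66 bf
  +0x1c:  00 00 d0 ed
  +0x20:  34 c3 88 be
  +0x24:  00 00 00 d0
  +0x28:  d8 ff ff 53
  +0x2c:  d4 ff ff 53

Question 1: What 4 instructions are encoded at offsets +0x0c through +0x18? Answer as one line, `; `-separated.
bz #-12; str bx, sp; eor ax, sp; adi bp, #6736793

@+0c  little-endian(f4 ff ff 53) = 0x53fffff4
  op=0x53fffff4>>26=0x14 ⇒ bz (J)
  imm@[25:0]=0x3fffff4 (s26→-12) ⇒ #-12
@+10  little-endian(00 00 f0 30) = 0x30f00000
  op=0x30f00000>>26=0xc ⇒ str (RR)
  rd@[25:23]=0x1 ⇒ bx
  rs@[22:20]=0x7 ⇒ sp
@+14  little-endian(00 00 70 c0) = 0xc0700000
  op=0xc0700000>>26=0x30 ⇒ eor (RR)
  rd@[25:23]=0x0 ⇒ ax
  rs@[22:20]=0x7 ⇒ sp
@+18  little-endian(99 cb 66 bf) = 0xbf66cb99
  op=0xbf66cb99>>26=0x2f ⇒ adi (RI)
  rd@[25:23]=0x6 ⇒ bp
  imm@[22:0]=0x66cb99 ⇒ #6736793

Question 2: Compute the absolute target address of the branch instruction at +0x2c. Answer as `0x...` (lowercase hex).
@+2c  little-endian(d4 ff ff 53) = 0x53ffffd4
  top 6b → 0x14 → bz [J]
  [25:0] imm=67108820 (s26→-44) = #-44
  target = base 0xce1c + off 0x2c + 4 + imm -44 = 0xce20

0xce20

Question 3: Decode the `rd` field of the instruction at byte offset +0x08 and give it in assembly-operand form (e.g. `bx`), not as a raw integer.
cx

@+08  little-endian(c7 5a 6f bd) = 0xbd6f5ac7
  op=0xbd6f5ac7>>26=0x2f ⇒ adi (RI)
  rd@[25:23]=0x2 ⇒ cx
  imm@[22:0]=0x6f5ac7 ⇒ #7297735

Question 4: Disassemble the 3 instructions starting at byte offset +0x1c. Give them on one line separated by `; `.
add dx, di; adi di, #574260; halt

off 0x1c: read 00 00 d0 ed as little → 0xedd00000
  top 6b → 0x3b → add [RR]
  rd: (w>>23)&0x7=0x3 → dx
  rs: (w>>20)&0x7=0x5 → di
off 0x20: read 34 c3 88 be as little → 0xbe88c334
  top 6b → 0x2f → adi [RI]
  rd: (w>>23)&0x7=0x5 → di
  imm: (w>>0)&0x7fffff=0x8c334 → #574260
off 0x24: read 00 00 00 d0 as little → 0xd0000000
  top 6b → 0x34 → halt [N]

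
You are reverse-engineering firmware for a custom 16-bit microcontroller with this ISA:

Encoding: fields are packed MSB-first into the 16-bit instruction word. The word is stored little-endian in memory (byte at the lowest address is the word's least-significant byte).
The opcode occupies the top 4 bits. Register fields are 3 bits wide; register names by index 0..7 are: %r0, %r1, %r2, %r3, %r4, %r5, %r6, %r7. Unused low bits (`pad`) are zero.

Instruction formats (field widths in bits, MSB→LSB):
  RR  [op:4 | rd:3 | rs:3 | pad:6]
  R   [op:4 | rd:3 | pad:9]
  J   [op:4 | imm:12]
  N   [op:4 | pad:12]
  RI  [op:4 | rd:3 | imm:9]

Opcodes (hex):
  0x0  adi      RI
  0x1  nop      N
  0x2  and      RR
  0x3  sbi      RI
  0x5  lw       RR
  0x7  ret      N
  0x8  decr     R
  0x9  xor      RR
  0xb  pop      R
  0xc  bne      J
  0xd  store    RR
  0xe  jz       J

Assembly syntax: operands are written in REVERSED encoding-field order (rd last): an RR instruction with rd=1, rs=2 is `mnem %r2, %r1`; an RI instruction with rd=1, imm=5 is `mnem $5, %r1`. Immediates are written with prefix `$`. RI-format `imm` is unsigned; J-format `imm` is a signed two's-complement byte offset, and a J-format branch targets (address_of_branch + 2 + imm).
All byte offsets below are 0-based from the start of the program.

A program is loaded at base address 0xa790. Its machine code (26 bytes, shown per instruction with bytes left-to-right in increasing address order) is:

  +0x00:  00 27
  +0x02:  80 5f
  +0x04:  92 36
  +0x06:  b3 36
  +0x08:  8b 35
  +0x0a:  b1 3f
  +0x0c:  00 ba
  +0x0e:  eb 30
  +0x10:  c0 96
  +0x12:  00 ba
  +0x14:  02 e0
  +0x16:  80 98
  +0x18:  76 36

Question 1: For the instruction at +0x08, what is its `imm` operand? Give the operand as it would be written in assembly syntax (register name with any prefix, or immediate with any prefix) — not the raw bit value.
[08] 8b 35 → 0x358b
  opcode bits[15:12]=0x3: sbi/RI
  rd@[11:9]=0x2 ⇒ %r2
  imm@[8:0]=0x18b ⇒ $395

$395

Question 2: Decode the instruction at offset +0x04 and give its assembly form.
sbi $146, %r3

[04] 92 36 → 0x3692
  opcode bits[15:12]=0x3: sbi/RI
  rd@[11:9]=0x3 ⇒ %r3
  imm@[8:0]=0x92 ⇒ $146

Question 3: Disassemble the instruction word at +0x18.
sbi $118, %r3

@+18  little-endian(76 36) = 0x3676
  opcode bits[15:12]=0x3: sbi/RI
  rd: (w>>9)&0x7=0x3 → %r3
  imm: (w>>0)&0x1ff=0x76 → $118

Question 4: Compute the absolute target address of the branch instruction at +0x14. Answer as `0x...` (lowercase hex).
0xa7a8

+0x14: 02 e0 ⇒ word 0xe002 (little)
  op=0xe002>>12=0xe ⇒ jz (J)
  imm: (w>>0)&0xfff=0x2 → $2
  target = base 0xa790 + off 0x14 + 2 + imm 2 = 0xa7a8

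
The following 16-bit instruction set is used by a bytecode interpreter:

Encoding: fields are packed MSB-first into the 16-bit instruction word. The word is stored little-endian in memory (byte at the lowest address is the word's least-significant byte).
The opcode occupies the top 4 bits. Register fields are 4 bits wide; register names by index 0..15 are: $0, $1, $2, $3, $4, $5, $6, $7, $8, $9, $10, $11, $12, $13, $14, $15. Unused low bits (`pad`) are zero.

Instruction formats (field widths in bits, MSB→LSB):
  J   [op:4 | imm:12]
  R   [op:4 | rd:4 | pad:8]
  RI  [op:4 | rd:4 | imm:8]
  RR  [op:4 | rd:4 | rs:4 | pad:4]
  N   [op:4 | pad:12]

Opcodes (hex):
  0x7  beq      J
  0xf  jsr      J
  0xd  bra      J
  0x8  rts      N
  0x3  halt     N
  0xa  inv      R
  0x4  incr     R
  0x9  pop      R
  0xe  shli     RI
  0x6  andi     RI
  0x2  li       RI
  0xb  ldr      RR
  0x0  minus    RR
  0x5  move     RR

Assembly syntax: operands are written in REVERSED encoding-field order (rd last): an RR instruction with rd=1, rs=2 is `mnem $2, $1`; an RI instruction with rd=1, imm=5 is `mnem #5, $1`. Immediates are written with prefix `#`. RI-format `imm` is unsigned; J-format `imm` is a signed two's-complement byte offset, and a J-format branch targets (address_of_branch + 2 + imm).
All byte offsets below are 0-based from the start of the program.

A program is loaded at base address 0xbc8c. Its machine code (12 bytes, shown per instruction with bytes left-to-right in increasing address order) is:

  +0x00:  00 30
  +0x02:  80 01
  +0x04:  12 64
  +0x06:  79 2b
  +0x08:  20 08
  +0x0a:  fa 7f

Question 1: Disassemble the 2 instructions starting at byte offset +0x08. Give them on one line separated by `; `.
@+08  little-endian(20 08) = 0x0820
  opcode bits[15:12]=0x0: minus/RR
  rd: (w>>8)&0xf=0x8 → $8
  rs: (w>>4)&0xf=0x2 → $2
@+0a  little-endian(fa 7f) = 0x7ffa
  opcode bits[15:12]=0x7: beq/J
  imm: (w>>0)&0xfff=0xffa (s12→-6) → #-6

minus $2, $8; beq #-6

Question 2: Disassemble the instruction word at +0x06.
li #121, $11

off 0x06: read 79 2b as little → 0x2b79
  opcode bits[15:12]=0x2: li/RI
  [11:8] rd=11 = $11
  [7:0] imm=121 = #121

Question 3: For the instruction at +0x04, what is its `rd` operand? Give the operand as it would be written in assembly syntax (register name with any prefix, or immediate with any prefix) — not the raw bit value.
@+04  little-endian(12 64) = 0x6412
  opcode bits[15:12]=0x6: andi/RI
  rd@[11:8]=0x4 ⇒ $4
  imm@[7:0]=0x12 ⇒ #18

$4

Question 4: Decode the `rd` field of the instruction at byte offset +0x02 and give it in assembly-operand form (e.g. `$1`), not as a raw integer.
+0x02: 80 01 ⇒ word 0x0180 (little)
  top 4b → 0x0 → minus [RR]
  rd@[11:8]=0x1 ⇒ $1
  rs@[7:4]=0x8 ⇒ $8

$1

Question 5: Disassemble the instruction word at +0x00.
[00] 00 30 → 0x3000
  top 4b → 0x3 → halt [N]

halt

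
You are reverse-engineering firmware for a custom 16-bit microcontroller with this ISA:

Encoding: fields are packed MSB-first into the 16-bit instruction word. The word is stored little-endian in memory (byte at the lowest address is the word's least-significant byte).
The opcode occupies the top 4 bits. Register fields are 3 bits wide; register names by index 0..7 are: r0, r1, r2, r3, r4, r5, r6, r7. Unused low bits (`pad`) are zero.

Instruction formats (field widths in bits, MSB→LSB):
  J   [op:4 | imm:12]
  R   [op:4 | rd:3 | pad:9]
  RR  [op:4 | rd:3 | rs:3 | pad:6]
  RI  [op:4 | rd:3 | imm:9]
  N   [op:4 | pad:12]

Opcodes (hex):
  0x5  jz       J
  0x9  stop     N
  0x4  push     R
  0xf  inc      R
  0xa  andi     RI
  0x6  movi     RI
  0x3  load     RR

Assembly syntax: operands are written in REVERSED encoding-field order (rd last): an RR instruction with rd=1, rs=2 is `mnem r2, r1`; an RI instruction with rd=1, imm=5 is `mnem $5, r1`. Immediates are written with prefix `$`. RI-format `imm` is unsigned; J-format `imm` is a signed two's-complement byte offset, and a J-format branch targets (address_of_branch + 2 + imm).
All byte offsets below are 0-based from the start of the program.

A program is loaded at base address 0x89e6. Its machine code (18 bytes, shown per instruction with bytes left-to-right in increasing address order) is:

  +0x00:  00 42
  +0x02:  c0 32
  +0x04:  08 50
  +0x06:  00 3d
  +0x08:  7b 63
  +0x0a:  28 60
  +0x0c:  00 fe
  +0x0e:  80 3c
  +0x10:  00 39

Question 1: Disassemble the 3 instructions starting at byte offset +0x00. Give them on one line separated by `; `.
off 0x00: read 00 42 as little → 0x4200
  op=0x4200>>12=0x4 ⇒ push (R)
  rd@[11:9]=0x1 ⇒ r1
off 0x02: read c0 32 as little → 0x32c0
  op=0x32c0>>12=0x3 ⇒ load (RR)
  rd@[11:9]=0x1 ⇒ r1
  rs@[8:6]=0x3 ⇒ r3
off 0x04: read 08 50 as little → 0x5008
  op=0x5008>>12=0x5 ⇒ jz (J)
  imm@[11:0]=0x8 ⇒ $8

push r1; load r3, r1; jz $8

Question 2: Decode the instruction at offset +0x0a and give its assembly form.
movi $40, r0

@+0a  little-endian(28 60) = 0x6028
  op=0x6028>>12=0x6 ⇒ movi (RI)
  rd@[11:9]=0x0 ⇒ r0
  imm@[8:0]=0x28 ⇒ $40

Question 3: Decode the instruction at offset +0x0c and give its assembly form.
off 0x0c: read 00 fe as little → 0xfe00
  op=0xfe00>>12=0xf ⇒ inc (R)
  rd@[11:9]=0x7 ⇒ r7

inc r7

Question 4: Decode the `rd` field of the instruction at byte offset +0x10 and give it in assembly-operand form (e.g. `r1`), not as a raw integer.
r4

+0x10: 00 39 ⇒ word 0x3900 (little)
  top 4b → 0x3 → load [RR]
  rd@[11:9]=0x4 ⇒ r4
  rs@[8:6]=0x4 ⇒ r4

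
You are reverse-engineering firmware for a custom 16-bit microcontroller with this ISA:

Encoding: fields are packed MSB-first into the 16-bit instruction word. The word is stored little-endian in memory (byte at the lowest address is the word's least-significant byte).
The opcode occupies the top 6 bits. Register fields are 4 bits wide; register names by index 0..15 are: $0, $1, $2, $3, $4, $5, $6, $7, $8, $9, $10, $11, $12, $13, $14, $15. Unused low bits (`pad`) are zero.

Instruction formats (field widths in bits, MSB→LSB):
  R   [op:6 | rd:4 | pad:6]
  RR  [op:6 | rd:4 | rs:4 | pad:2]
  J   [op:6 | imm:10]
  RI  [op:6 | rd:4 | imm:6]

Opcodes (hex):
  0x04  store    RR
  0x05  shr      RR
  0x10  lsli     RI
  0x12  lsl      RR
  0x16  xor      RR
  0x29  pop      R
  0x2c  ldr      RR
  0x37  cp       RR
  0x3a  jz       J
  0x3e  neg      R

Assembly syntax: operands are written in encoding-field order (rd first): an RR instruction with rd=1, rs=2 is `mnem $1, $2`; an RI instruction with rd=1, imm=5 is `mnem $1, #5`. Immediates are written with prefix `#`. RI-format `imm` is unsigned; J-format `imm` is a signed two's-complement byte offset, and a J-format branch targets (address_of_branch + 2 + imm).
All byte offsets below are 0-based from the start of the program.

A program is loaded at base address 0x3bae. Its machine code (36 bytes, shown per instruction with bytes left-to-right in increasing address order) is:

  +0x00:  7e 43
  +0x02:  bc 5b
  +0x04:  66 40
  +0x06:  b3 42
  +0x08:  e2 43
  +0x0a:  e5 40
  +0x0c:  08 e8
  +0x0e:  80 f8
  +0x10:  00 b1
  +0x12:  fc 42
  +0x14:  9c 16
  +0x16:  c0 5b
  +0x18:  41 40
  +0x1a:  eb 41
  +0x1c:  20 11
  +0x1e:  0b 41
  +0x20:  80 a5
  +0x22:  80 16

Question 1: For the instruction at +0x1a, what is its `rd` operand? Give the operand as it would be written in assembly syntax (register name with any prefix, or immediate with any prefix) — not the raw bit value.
@+1a  little-endian(eb 41) = 0x41eb
  top 6b → 0x10 → lsli [RI]
  rd@[9:6]=0x7 ⇒ $7
  imm@[5:0]=0x2b ⇒ #43

$7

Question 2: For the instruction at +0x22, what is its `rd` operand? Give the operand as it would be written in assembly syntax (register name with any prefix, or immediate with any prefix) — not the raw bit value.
$10

[22] 80 16 → 0x1680
  op=0x1680>>10=0x5 ⇒ shr (RR)
  rd: (w>>6)&0xf=0xa → $10
  rs: (w>>2)&0xf=0x0 → $0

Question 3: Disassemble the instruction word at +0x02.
xor $14, $15

@+02  little-endian(bc 5b) = 0x5bbc
  top 6b → 0x16 → xor [RR]
  rd: (w>>6)&0xf=0xe → $14
  rs: (w>>2)&0xf=0xf → $15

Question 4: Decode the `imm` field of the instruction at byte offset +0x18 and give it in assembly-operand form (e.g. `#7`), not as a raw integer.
off 0x18: read 41 40 as little → 0x4041
  op=0x4041>>10=0x10 ⇒ lsli (RI)
  rd: (w>>6)&0xf=0x1 → $1
  imm: (w>>0)&0x3f=0x1 → #1

#1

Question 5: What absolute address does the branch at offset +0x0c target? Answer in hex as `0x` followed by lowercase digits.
off 0x0c: read 08 e8 as little → 0xe808
  opcode bits[15:10]=0x3a: jz/J
  [9:0] imm=8 = #8
  target = base 0x3bae + off 0x0c + 2 + imm 8 = 0x3bc4

0x3bc4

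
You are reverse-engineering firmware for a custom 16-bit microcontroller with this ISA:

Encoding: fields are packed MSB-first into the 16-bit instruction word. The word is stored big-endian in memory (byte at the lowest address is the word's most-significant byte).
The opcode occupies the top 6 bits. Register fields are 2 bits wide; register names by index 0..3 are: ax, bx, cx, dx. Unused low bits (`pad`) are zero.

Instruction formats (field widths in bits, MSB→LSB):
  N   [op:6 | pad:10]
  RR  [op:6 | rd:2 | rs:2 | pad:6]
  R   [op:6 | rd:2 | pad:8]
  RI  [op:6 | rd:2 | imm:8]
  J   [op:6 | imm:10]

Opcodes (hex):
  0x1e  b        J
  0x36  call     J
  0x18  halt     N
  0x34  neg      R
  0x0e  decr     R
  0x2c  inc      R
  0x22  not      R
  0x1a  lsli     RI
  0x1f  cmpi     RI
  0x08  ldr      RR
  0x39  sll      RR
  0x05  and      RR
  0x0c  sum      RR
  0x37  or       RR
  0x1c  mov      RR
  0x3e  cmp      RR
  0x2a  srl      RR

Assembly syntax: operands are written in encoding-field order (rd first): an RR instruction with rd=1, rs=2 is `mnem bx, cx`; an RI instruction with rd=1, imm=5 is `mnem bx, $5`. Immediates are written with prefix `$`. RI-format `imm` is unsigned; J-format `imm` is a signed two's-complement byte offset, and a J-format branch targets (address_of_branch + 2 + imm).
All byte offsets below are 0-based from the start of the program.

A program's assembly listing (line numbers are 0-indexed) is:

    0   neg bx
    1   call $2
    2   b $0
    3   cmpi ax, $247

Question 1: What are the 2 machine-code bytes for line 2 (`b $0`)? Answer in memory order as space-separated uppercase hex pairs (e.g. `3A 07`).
78 00

L2: b op=0x1e:6|imm=0:10 ⇒ 0x7800 ⇒ big 78 00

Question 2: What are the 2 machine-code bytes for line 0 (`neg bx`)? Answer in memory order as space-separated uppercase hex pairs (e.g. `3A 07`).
D1 00

line 0 (neg): pack op=0x34:6|rd=1:2|pad=0:8 = 0xd100; big→ d1 00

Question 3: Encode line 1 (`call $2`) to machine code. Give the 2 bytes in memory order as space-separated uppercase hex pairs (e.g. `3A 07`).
L1: call op=0x36:6|imm=2:10 ⇒ 0xd802 ⇒ big d8 02

D8 02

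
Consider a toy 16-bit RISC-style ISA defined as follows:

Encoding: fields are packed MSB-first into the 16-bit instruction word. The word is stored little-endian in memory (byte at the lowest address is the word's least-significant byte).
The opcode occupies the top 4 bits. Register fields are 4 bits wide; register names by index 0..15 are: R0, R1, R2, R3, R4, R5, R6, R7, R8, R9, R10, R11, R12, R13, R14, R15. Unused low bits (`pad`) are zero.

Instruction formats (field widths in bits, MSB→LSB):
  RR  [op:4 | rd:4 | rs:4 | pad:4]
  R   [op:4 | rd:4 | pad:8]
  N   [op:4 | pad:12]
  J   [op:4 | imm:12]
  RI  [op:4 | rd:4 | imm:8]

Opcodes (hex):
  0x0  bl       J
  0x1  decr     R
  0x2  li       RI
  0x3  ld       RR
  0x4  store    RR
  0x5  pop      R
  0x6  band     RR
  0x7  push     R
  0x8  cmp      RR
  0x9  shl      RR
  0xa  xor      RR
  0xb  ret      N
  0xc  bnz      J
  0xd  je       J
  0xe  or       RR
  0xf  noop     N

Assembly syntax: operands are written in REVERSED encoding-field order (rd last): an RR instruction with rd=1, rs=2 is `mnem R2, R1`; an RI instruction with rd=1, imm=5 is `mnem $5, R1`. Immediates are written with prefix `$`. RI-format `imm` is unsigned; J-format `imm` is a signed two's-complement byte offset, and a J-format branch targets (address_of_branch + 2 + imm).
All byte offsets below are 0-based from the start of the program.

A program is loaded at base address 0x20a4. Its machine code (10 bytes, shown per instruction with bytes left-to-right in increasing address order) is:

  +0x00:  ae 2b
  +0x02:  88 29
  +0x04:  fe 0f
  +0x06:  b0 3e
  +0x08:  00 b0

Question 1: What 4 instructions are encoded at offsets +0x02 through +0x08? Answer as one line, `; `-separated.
li $136, R9; bl $-2; ld R11, R14; ret

[02] 88 29 → 0x2988
  op=0x2988>>12=0x2 ⇒ li (RI)
  [11:8] rd=9 = R9
  [7:0] imm=136 = $136
[04] fe 0f → 0x0ffe
  op=0x0ffe>>12=0x0 ⇒ bl (J)
  [11:0] imm=4094 (s12→-2) = $-2
[06] b0 3e → 0x3eb0
  op=0x3eb0>>12=0x3 ⇒ ld (RR)
  [11:8] rd=14 = R14
  [7:4] rs=11 = R11
[08] 00 b0 → 0xb000
  op=0xb000>>12=0xb ⇒ ret (N)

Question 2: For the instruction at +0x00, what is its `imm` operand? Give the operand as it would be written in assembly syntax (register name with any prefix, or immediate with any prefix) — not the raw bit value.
@+00  little-endian(ae 2b) = 0x2bae
  op=0x2bae>>12=0x2 ⇒ li (RI)
  rd: (w>>8)&0xf=0xb → R11
  imm: (w>>0)&0xff=0xae → $174

$174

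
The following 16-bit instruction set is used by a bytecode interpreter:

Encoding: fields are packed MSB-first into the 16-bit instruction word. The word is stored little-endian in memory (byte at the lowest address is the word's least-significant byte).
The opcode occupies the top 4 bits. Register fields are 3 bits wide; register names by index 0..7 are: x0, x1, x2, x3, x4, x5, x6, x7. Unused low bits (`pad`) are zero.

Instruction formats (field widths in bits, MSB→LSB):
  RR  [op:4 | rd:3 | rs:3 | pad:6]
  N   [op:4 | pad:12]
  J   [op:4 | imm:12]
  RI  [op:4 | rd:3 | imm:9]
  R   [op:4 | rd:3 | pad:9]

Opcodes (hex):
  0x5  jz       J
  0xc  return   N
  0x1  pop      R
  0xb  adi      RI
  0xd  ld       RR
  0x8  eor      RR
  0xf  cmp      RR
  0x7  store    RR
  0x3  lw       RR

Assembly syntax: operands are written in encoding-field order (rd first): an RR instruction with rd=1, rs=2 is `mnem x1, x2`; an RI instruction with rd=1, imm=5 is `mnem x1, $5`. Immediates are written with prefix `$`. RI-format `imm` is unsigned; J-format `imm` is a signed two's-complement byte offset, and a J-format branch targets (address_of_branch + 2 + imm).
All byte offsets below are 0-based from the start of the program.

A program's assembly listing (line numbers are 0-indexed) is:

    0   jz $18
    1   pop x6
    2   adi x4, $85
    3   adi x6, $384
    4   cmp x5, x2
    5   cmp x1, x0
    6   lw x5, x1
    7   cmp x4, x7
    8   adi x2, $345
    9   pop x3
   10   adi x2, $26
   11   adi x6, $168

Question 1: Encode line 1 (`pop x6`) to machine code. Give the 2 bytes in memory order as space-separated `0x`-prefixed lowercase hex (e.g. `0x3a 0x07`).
0x00 0x1c

1. pop fields op=0x1:4|rd=6:3|pad=0:9 → word 1c00h → 00 1c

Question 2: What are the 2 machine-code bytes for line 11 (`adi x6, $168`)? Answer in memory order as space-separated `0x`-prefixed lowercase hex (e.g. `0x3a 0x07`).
0xa8 0xbc

11. adi fields op=0xb:4|rd=6:3|imm=168:9 → word bca8h → a8 bc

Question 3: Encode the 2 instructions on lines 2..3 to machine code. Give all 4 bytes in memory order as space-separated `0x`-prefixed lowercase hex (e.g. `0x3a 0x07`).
0x55 0xb8 0x80 0xbd

line 2 (adi): pack op=0xb:4|rd=4:3|imm=85:9 = 0xb855; little→ 55 b8
line 3 (adi): pack op=0xb:4|rd=6:3|imm=384:9 = 0xbd80; little→ 80 bd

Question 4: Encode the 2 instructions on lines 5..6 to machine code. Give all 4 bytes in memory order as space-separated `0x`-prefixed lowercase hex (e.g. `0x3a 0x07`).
0x00 0xf2 0x40 0x3a

line 5 (cmp): pack op=0xf:4|rd=1:3|rs=0:3|pad=0:6 = 0xf200; little→ 00 f2
line 6 (lw): pack op=0x3:4|rd=5:3|rs=1:3|pad=0:6 = 0x3a40; little→ 40 3a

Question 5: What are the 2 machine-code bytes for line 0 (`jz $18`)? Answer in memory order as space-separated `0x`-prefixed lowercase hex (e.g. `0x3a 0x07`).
line 0 (jz): pack op=0x5:4|imm=18:12 = 0x5012; little→ 12 50

0x12 0x50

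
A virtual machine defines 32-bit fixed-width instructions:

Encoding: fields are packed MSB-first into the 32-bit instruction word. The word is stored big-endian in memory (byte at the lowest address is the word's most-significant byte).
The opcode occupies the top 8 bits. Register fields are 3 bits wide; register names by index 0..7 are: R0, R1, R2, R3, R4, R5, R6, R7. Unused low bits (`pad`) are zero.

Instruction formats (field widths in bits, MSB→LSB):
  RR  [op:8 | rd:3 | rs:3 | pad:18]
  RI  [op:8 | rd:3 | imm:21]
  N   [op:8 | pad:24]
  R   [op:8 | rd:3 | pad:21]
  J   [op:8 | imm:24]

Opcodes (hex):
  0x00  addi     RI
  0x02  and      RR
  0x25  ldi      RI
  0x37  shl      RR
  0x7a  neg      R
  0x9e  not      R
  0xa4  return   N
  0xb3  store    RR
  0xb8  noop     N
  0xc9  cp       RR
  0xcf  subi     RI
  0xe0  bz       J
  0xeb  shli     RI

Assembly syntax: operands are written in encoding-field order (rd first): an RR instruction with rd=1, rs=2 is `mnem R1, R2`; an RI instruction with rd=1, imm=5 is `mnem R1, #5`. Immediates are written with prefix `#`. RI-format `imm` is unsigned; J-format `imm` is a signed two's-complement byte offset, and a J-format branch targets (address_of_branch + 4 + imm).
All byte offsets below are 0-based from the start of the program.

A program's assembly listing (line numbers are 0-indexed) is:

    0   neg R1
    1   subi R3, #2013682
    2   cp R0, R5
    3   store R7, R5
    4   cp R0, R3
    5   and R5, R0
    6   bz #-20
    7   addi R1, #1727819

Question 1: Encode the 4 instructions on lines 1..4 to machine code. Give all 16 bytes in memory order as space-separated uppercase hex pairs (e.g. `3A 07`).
CF 7E B9 F2 C9 14 00 00 B3 F4 00 00 C9 0C 00 00

L1: subi op=0xcf:8|rd=3:3|imm=2013682:21 ⇒ 0xcf7eb9f2 ⇒ big cf 7e b9 f2
L2: cp op=0xc9:8|rd=0:3|rs=5:3|pad=0:18 ⇒ 0xc9140000 ⇒ big c9 14 00 00
L3: store op=0xb3:8|rd=7:3|rs=5:3|pad=0:18 ⇒ 0xb3f40000 ⇒ big b3 f4 00 00
L4: cp op=0xc9:8|rd=0:3|rs=3:3|pad=0:18 ⇒ 0xc90c0000 ⇒ big c9 0c 00 00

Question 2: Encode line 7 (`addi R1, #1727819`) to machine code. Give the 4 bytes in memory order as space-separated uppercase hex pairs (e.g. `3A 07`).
00 3A 5D 4B

7. addi fields op=0x0:8|rd=1:3|imm=1727819:21 → word 003a5d4bh → 00 3a 5d 4b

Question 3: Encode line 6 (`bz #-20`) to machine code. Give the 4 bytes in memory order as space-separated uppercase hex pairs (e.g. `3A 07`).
6. bz fields op=0xe0:8|imm=-20:24 → word e0ffffech → e0 ff ff ec

E0 FF FF EC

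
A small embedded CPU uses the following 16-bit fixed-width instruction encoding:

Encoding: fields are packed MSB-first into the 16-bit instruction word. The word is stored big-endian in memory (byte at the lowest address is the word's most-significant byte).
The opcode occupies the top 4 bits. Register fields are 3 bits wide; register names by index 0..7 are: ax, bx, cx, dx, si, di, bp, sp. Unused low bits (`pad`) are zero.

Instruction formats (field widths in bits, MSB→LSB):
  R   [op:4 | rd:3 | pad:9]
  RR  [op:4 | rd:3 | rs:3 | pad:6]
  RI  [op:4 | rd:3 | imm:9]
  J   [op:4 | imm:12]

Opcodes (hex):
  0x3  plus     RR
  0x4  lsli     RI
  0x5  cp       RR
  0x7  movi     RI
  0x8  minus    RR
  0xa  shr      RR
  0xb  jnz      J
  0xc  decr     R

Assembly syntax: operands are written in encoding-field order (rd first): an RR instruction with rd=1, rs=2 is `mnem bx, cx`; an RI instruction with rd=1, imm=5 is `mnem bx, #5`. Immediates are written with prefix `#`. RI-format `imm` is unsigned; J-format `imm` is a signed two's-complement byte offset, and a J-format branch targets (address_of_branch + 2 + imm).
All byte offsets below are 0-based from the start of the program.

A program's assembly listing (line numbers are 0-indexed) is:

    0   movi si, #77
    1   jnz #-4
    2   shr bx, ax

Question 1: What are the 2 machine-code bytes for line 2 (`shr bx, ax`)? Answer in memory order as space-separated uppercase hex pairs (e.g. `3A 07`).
2. shr fields op=0xa:4|rd=1:3|rs=0:3|pad=0:6 → word a200h → a2 00

A2 00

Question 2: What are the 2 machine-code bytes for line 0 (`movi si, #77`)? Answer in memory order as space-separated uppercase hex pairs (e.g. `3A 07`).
line 0 (movi): pack op=0x7:4|rd=4:3|imm=77:9 = 0x784d; big→ 78 4d

78 4D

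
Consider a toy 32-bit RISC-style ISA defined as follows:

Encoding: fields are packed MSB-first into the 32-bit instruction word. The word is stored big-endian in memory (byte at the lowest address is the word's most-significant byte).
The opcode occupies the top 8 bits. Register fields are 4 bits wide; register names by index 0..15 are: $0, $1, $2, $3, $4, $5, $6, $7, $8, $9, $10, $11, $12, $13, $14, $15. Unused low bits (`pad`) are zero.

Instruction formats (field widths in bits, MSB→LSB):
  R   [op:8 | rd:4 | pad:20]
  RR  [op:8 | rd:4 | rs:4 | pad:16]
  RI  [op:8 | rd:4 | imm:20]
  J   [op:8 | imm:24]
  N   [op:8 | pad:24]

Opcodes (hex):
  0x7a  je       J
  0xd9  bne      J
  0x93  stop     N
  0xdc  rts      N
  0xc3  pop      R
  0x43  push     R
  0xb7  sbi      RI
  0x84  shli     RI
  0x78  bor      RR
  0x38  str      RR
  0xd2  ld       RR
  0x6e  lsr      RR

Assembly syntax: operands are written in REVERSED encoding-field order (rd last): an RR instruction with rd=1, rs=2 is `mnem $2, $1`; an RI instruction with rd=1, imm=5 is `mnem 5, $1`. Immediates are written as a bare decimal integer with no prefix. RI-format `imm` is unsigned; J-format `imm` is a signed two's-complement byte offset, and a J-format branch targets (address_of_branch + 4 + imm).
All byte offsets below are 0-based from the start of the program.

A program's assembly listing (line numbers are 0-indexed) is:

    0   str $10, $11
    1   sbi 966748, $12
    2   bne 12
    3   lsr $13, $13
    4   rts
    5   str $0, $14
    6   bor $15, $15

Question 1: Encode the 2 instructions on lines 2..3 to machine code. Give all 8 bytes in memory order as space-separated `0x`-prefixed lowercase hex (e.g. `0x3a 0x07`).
0xd9 0x00 0x00 0x0c 0x6e 0xdd 0x00 0x00

2. bne fields op=0xd9:8|imm=12:24 → word d900000ch → d9 00 00 0c
3. lsr fields op=0x6e:8|rd=13:4|rs=13:4|pad=0:16 → word 6edd0000h → 6e dd 00 00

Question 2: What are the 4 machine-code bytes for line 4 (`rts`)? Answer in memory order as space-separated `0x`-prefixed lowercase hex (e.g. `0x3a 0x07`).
0xdc 0x00 0x00 0x00

line 4 (rts): pack op=0xdc:8|pad=0:24 = 0xdc000000; big→ dc 00 00 00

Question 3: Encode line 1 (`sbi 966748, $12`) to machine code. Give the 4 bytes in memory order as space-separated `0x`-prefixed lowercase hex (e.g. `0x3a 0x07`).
line 1 (sbi): pack op=0xb7:8|rd=12:4|imm=966748:20 = 0xb7cec05c; big→ b7 ce c0 5c

0xb7 0xce 0xc0 0x5c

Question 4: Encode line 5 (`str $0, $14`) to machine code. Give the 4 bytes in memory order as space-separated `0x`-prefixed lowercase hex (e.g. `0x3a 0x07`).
5. str fields op=0x38:8|rd=14:4|rs=0:4|pad=0:16 → word 38e00000h → 38 e0 00 00

0x38 0xe0 0x00 0x00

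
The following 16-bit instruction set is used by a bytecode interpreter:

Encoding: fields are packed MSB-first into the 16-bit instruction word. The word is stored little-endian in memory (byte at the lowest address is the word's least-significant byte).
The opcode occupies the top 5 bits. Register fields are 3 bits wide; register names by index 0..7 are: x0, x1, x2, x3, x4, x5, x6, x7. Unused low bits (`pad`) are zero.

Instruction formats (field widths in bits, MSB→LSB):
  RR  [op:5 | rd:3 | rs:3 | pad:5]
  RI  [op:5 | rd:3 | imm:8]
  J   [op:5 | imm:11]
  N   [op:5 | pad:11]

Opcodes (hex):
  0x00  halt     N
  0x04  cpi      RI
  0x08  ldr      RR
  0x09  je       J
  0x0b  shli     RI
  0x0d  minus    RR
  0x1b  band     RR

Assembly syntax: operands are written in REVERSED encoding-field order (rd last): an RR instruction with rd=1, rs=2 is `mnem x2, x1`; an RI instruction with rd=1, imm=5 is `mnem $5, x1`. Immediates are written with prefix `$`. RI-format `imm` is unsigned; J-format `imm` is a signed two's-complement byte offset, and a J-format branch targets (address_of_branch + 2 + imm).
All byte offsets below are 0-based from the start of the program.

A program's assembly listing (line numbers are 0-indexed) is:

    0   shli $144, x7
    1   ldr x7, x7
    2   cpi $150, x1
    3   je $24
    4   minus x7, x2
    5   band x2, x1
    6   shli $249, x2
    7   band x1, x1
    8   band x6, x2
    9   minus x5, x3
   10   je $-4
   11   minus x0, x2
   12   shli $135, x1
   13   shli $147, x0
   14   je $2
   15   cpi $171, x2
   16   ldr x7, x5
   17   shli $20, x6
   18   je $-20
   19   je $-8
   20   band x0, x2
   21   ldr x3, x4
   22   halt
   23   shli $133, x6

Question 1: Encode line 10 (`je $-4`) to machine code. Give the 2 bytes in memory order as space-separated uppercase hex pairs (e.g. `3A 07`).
FC 4F

line 10 (je): pack op=0x9:5|imm=-4:11 = 0x4ffc; little→ fc 4f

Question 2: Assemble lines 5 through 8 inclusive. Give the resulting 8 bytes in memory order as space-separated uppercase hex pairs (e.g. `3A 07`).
L5: band op=0x1b:5|rd=1:3|rs=2:3|pad=0:5 ⇒ 0xd940 ⇒ little 40 d9
L6: shli op=0xb:5|rd=2:3|imm=249:8 ⇒ 0x5af9 ⇒ little f9 5a
L7: band op=0x1b:5|rd=1:3|rs=1:3|pad=0:5 ⇒ 0xd920 ⇒ little 20 d9
L8: band op=0x1b:5|rd=2:3|rs=6:3|pad=0:5 ⇒ 0xdac0 ⇒ little c0 da

40 D9 F9 5A 20 D9 C0 DA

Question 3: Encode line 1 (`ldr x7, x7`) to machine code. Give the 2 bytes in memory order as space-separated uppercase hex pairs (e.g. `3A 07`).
E0 47

L1: ldr op=0x8:5|rd=7:3|rs=7:3|pad=0:5 ⇒ 0x47e0 ⇒ little e0 47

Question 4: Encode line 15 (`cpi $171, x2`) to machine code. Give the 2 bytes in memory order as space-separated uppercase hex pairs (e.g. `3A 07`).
L15: cpi op=0x4:5|rd=2:3|imm=171:8 ⇒ 0x22ab ⇒ little ab 22

AB 22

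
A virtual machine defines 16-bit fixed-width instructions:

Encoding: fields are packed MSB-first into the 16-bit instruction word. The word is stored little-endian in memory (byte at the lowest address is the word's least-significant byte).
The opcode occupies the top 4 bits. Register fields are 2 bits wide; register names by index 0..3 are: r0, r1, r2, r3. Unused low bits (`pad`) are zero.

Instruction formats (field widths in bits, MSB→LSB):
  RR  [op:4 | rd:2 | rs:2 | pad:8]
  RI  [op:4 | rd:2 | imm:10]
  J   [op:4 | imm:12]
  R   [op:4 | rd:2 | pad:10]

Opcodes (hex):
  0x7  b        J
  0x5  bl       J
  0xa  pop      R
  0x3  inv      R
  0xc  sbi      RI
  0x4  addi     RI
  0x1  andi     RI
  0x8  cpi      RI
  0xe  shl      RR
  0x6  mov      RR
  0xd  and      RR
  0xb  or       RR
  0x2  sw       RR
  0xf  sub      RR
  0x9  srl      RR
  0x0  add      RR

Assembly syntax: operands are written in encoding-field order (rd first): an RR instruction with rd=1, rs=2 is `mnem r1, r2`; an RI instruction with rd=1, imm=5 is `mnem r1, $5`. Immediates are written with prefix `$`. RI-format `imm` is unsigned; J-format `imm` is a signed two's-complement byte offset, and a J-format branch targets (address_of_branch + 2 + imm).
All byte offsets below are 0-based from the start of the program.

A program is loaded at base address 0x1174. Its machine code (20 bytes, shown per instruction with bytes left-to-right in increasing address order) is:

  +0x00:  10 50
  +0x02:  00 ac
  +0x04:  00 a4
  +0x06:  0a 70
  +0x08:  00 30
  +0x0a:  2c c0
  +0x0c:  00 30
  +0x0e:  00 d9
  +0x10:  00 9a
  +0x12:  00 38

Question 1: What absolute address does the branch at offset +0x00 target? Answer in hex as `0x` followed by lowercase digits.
0x1186

off 0x00: read 10 50 as little → 0x5010
  opcode bits[15:12]=0x5: bl/J
  [11:0] imm=16 = $16
  target = base 0x1174 + off 0x00 + 2 + imm 16 = 0x1186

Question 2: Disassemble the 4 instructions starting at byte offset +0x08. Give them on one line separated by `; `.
inv r0; sbi r0, $44; inv r0; and r2, r1

off 0x08: read 00 30 as little → 0x3000
  opcode bits[15:12]=0x3: inv/R
  [11:10] rd=0 = r0
off 0x0a: read 2c c0 as little → 0xc02c
  opcode bits[15:12]=0xc: sbi/RI
  [11:10] rd=0 = r0
  [9:0] imm=44 = $44
off 0x0c: read 00 30 as little → 0x3000
  opcode bits[15:12]=0x3: inv/R
  [11:10] rd=0 = r0
off 0x0e: read 00 d9 as little → 0xd900
  opcode bits[15:12]=0xd: and/RR
  [11:10] rd=2 = r2
  [9:8] rs=1 = r1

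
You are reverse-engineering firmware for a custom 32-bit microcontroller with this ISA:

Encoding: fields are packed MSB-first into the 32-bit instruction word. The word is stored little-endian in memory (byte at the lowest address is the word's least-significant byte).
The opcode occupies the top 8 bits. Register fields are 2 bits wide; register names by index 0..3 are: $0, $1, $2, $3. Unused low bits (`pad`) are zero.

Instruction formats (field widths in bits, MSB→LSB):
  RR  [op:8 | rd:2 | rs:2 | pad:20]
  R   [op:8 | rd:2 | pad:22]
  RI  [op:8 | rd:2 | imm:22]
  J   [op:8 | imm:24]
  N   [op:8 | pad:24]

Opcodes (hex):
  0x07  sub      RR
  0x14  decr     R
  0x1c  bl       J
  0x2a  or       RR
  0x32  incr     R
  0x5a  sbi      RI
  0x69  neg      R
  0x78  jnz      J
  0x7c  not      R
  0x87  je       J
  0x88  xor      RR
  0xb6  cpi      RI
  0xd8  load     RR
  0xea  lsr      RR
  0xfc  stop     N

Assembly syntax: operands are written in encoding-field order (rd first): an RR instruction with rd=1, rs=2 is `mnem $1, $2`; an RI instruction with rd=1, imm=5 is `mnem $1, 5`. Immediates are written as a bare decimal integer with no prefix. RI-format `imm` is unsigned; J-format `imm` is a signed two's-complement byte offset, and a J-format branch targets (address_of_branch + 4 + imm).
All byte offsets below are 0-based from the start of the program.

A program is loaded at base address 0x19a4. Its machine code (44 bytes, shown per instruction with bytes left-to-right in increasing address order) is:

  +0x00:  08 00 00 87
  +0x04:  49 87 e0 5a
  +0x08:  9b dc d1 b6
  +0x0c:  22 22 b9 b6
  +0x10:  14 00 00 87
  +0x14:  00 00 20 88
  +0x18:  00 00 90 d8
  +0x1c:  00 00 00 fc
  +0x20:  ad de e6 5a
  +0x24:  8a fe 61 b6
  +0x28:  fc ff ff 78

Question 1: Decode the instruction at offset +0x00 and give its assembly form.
off 0x00: read 08 00 00 87 as little → 0x87000008
  op=0x87000008>>24=0x87 ⇒ je (J)
  imm@[23:0]=0x8 ⇒ 8

je 8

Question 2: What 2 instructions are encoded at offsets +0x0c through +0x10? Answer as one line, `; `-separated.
cpi $2, 3744290; je 20

off 0x0c: read 22 22 b9 b6 as little → 0xb6b92222
  opcode bits[31:24]=0xb6: cpi/RI
  rd: (w>>22)&0x3=0x2 → $2
  imm: (w>>0)&0x3fffff=0x392222 → 3744290
off 0x10: read 14 00 00 87 as little → 0x87000014
  opcode bits[31:24]=0x87: je/J
  imm: (w>>0)&0xffffff=0x14 → 20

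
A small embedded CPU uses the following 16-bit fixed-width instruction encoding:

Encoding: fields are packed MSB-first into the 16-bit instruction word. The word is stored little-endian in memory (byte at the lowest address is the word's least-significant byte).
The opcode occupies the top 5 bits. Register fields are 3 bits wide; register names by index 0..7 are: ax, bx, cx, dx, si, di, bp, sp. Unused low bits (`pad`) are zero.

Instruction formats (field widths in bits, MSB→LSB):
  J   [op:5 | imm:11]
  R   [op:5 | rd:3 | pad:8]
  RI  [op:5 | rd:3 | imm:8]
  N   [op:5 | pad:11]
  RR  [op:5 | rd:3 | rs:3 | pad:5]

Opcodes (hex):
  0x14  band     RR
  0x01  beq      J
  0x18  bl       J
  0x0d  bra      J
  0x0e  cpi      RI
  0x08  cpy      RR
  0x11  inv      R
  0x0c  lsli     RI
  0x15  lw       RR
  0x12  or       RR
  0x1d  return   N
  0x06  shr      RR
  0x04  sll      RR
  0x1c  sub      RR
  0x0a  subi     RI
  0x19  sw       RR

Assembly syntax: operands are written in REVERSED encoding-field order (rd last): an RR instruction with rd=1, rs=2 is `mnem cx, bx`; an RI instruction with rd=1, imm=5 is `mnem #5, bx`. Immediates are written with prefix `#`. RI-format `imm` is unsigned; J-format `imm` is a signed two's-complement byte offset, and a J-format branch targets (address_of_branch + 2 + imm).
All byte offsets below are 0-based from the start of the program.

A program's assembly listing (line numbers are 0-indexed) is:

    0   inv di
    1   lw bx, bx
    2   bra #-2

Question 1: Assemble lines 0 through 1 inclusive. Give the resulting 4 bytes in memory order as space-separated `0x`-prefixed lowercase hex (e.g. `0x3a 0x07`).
0. inv fields op=0x11:5|rd=5:3|pad=0:8 → word 8d00h → 00 8d
1. lw fields op=0x15:5|rd=1:3|rs=1:3|pad=0:5 → word a920h → 20 a9

0x00 0x8d 0x20 0xa9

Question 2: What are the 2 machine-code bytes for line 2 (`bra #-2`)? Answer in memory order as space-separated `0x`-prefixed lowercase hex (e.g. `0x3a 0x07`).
0xfe 0x6f

2. bra fields op=0xd:5|imm=-2:11 → word 6ffeh → fe 6f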